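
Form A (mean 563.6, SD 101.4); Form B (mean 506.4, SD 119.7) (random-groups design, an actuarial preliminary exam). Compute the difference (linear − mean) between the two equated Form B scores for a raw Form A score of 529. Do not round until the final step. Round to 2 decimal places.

-6.24

Mean-equated: 529 + (506.4 − 563.6) = 471.80
Linear-equated: (119.7/101.4)(529 − 563.6) + 506.4 = 465.556
Difference = 465.556 − 471.80 = -6.24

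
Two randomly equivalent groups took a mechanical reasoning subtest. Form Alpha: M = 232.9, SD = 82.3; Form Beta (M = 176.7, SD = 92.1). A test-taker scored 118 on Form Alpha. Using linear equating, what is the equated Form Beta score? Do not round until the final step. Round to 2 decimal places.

48.12

Linear equating: y = (SD_Y/SD_X)(x − M_X) + M_Y
y = (92.1/82.3)(118 − 232.9) + 176.7
y = 1.119077 × -114.9 + 176.7 = -128.5819 + 176.7 = 48.12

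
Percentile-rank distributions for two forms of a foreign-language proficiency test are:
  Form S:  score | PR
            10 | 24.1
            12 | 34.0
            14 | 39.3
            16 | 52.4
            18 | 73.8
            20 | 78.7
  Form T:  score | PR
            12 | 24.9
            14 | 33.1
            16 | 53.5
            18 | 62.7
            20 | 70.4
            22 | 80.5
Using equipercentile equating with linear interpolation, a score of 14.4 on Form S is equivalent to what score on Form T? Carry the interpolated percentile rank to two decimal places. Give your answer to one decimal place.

14.9

PR of 14.4 on Form S: 39.3 + (14.4 − 14)/(16 − 14) × (52.4 − 39.3) = 41.92
On Form T, PR 41.92 falls between score 14 (PR 33.1) and 16 (PR 53.5).
Interpolate: 14 + (41.92 − 33.1)/(53.5 − 33.1) × (16 − 14) = 14.9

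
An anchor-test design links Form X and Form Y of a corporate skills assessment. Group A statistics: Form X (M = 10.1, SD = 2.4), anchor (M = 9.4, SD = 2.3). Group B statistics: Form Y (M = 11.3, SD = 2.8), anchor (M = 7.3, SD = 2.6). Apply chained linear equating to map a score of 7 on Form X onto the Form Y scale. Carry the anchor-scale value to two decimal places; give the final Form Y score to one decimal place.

Form X → anchor (Group A): v = (2.3/2.4)(7 − 10.1) + 9.4 = 6.43
anchor → Form Y (Group B): y = (2.8/2.6)(6.43 − 7.3) + 11.3 = 10.4

10.4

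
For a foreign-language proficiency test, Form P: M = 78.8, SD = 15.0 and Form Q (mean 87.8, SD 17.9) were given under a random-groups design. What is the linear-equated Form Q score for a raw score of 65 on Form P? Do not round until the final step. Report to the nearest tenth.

Linear equating: y = (SD_Y/SD_X)(x − M_X) + M_Y
y = (17.9/15.0)(65 − 78.8) + 87.8
y = 1.193333 × -13.8 + 87.8 = -16.4680 + 87.8 = 71.3

71.3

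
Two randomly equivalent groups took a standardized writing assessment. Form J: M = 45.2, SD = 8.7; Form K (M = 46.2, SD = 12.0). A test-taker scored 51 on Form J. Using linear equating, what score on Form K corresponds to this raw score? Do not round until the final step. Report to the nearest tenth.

54.2

Linear equating: y = (SD_Y/SD_X)(x − M_X) + M_Y
y = (12.0/8.7)(51 − 45.2) + 46.2
y = 1.379310 × 5.8 + 46.2 = 8.0000 + 46.2 = 54.2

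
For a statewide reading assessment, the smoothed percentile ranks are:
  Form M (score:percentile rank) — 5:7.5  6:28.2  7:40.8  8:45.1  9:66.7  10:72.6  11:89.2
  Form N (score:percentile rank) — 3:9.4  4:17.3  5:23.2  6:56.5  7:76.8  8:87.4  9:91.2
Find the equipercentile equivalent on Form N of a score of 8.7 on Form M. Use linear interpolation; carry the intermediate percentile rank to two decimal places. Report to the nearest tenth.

PR of 8.7 on Form M: 45.1 + (8.7 − 8)/(9 − 8) × (66.7 − 45.1) = 60.22
On Form N, PR 60.22 falls between score 6 (PR 56.5) and 7 (PR 76.8).
Interpolate: 6 + (60.22 − 56.5)/(76.8 − 56.5) × (7 − 6) = 6.2

6.2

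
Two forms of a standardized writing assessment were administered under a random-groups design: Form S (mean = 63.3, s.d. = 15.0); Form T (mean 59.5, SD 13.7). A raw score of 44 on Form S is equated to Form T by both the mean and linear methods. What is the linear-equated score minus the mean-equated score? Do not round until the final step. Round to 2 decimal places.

Mean-equated: 44 + (59.5 − 63.3) = 40.20
Linear-equated: (13.7/15.0)(44 − 63.3) + 59.5 = 41.873
Difference = 41.873 − 40.20 = 1.67

1.67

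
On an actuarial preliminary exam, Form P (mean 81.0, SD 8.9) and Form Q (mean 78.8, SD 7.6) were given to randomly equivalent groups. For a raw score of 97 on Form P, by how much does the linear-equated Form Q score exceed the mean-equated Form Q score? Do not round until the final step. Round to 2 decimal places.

-2.34

Mean-equated: 97 + (78.8 − 81.0) = 94.80
Linear-equated: (7.6/8.9)(97 − 81.0) + 78.8 = 92.463
Difference = 92.463 − 94.80 = -2.34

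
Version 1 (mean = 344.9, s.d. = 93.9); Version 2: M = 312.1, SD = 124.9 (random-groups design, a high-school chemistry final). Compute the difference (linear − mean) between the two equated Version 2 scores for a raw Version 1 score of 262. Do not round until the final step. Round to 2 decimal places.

-27.37

Mean-equated: 262 + (312.1 − 344.9) = 229.20
Linear-equated: (124.9/93.9)(262 − 344.9) + 312.1 = 201.832
Difference = 201.832 − 229.20 = -27.37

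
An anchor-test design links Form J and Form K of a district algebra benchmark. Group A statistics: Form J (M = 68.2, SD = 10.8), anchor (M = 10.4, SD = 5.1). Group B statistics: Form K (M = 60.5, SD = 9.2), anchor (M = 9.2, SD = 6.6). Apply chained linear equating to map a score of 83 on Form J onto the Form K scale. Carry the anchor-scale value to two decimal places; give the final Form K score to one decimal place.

71.9

Form J → anchor (Group A): v = (5.1/10.8)(83 − 68.2) + 10.4 = 17.39
anchor → Form K (Group B): y = (9.2/6.6)(17.39 − 9.2) + 60.5 = 71.9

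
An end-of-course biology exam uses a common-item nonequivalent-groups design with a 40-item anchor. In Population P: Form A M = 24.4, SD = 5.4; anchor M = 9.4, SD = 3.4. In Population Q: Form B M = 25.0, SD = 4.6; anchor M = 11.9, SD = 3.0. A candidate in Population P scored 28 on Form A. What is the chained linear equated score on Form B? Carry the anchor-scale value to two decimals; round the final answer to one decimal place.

Form A → anchor (Population P): v = (3.4/5.4)(28 − 24.4) + 9.4 = 11.67
anchor → Form B (Population Q): y = (4.6/3.0)(11.67 − 11.9) + 25.0 = 24.6

24.6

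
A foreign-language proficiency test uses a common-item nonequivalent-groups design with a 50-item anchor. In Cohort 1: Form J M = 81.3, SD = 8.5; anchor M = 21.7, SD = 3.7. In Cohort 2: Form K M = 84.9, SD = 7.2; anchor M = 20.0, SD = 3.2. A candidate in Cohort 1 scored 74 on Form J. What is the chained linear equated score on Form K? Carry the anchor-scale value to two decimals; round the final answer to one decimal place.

Form J → anchor (Cohort 1): v = (3.7/8.5)(74 − 81.3) + 21.7 = 18.52
anchor → Form K (Cohort 2): y = (7.2/3.2)(18.52 − 20.0) + 84.9 = 81.6

81.6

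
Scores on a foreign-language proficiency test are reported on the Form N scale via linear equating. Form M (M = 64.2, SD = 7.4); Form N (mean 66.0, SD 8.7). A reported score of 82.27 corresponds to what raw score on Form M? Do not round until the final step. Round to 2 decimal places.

78.04

Invert y = (SD_Y/SD_X)(x − M_X) + M_Y:
x = (SD_X/SD_Y)(y − M_Y) + M_X = (7.4/8.7)(82.27 − 66.0) + 64.2
x = 0.850575 × 16.270 + 64.2 = 78.04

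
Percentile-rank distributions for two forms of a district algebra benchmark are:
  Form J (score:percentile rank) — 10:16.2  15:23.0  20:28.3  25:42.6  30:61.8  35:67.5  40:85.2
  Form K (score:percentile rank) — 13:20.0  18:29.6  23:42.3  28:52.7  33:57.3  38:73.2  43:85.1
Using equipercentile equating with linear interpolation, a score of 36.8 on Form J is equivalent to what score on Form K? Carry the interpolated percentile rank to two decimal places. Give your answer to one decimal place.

38.3

PR of 36.8 on Form J: 67.5 + (36.8 − 35)/(40 − 35) × (85.2 − 67.5) = 73.87
On Form K, PR 73.87 falls between score 38 (PR 73.2) and 43 (PR 85.1).
Interpolate: 38 + (73.87 − 73.2)/(85.1 − 73.2) × (43 − 38) = 38.3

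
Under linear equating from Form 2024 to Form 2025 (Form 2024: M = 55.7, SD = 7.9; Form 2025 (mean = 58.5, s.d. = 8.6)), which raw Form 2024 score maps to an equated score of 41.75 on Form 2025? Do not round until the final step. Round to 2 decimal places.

40.31

Invert y = (SD_Y/SD_X)(x − M_X) + M_Y:
x = (SD_X/SD_Y)(y − M_Y) + M_X = (7.9/8.6)(41.75 − 58.5) + 55.7
x = 0.918605 × -16.750 + 55.7 = 40.31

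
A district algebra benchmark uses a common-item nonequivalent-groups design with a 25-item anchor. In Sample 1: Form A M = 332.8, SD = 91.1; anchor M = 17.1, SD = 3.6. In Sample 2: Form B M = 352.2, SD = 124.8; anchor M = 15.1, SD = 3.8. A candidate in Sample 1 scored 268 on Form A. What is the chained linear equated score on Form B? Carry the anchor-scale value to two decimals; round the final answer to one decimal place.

Form A → anchor (Sample 1): v = (3.6/91.1)(268 − 332.8) + 17.1 = 14.54
anchor → Form B (Sample 2): y = (124.8/3.8)(14.54 − 15.1) + 352.2 = 333.8

333.8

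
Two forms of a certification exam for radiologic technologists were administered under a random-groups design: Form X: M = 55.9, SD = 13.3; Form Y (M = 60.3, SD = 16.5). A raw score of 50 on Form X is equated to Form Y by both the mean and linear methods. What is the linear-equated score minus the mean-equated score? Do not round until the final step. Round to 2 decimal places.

-1.42

Mean-equated: 50 + (60.3 − 55.9) = 54.40
Linear-equated: (16.5/13.3)(50 − 55.9) + 60.3 = 52.980
Difference = 52.980 − 54.40 = -1.42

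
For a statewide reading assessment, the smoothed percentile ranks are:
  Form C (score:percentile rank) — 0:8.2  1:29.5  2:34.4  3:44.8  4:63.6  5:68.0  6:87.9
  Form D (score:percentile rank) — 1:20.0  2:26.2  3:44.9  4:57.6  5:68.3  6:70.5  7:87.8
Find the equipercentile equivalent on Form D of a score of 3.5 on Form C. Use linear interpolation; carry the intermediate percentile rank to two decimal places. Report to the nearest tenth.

PR of 3.5 on Form C: 44.8 + (3.5 − 3)/(4 − 3) × (63.6 − 44.8) = 54.20
On Form D, PR 54.20 falls between score 3 (PR 44.9) and 4 (PR 57.6).
Interpolate: 3 + (54.20 − 44.9)/(57.6 − 44.9) × (4 − 3) = 3.7

3.7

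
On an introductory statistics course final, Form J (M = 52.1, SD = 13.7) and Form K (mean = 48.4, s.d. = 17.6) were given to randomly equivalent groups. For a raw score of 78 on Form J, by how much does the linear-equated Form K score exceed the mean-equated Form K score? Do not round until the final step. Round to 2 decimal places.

7.37

Mean-equated: 78 + (48.4 − 52.1) = 74.30
Linear-equated: (17.6/13.7)(78 − 52.1) + 48.4 = 81.673
Difference = 81.673 − 74.30 = 7.37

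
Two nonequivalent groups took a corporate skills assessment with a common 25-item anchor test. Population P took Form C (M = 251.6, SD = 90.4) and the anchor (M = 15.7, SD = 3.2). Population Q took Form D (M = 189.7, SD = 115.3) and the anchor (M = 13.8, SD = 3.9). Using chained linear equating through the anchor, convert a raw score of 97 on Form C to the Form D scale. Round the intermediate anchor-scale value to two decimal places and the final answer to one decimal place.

84.2

Form C → anchor (Population P): v = (3.2/90.4)(97 − 251.6) + 15.7 = 10.23
anchor → Form D (Population Q): y = (115.3/3.9)(10.23 − 13.8) + 189.7 = 84.2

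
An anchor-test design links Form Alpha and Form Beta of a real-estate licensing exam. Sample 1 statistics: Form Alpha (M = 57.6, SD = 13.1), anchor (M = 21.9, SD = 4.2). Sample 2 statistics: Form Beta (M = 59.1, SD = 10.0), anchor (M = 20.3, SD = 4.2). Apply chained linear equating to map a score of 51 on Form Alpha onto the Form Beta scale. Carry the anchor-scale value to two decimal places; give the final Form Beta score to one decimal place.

Form Alpha → anchor (Sample 1): v = (4.2/13.1)(51 − 57.6) + 21.9 = 19.78
anchor → Form Beta (Sample 2): y = (10.0/4.2)(19.78 − 20.3) + 59.1 = 57.9

57.9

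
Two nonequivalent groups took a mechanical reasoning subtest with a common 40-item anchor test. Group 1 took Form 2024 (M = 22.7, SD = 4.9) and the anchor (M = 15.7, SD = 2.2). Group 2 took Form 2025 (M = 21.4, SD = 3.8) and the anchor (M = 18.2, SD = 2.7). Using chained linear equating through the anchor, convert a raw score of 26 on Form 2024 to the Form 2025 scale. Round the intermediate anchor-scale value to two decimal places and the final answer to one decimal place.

Form 2024 → anchor (Group 1): v = (2.2/4.9)(26 − 22.7) + 15.7 = 17.18
anchor → Form 2025 (Group 2): y = (3.8/2.7)(17.18 − 18.2) + 21.4 = 20.0

20.0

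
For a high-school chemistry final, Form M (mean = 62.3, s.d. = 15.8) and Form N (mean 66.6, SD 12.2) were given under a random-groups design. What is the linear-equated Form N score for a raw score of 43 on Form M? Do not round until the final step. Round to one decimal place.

51.7

Linear equating: y = (SD_Y/SD_X)(x − M_X) + M_Y
y = (12.2/15.8)(43 − 62.3) + 66.6
y = 0.772152 × -19.3 + 66.6 = -14.9025 + 66.6 = 51.7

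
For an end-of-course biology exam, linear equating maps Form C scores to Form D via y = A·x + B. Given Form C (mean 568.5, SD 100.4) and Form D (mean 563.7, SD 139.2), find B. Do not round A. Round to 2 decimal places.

-224.50

A = SD_Y / SD_X = 139.2 / 100.4 = 1.386454
B = M_Y − A·M_X = 563.7 − 1.386454 × 568.5 = -224.50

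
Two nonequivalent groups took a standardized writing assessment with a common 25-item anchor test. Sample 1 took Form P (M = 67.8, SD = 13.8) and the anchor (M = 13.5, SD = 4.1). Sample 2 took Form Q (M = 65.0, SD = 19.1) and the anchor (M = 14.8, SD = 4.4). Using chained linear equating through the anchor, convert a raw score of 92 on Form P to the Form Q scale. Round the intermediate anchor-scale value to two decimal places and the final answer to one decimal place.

Form P → anchor (Sample 1): v = (4.1/13.8)(92 − 67.8) + 13.5 = 20.69
anchor → Form Q (Sample 2): y = (19.1/4.4)(20.69 − 14.8) + 65.0 = 90.6

90.6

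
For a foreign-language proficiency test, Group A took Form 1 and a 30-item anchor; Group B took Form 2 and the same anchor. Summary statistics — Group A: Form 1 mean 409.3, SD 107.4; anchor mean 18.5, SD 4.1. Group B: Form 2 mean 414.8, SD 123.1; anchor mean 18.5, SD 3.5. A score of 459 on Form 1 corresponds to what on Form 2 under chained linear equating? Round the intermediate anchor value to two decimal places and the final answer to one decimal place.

Form 1 → anchor (Group A): v = (4.1/107.4)(459 − 409.3) + 18.5 = 20.40
anchor → Form 2 (Group B): y = (123.1/3.5)(20.40 − 18.5) + 414.8 = 481.6

481.6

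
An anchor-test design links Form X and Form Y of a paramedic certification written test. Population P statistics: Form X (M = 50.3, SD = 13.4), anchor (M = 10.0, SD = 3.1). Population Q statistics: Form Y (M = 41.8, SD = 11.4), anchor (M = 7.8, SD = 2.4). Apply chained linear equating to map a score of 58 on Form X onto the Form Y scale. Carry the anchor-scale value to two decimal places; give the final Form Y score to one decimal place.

Form X → anchor (Population P): v = (3.1/13.4)(58 − 50.3) + 10.0 = 11.78
anchor → Form Y (Population Q): y = (11.4/2.4)(11.78 − 7.8) + 41.8 = 60.7

60.7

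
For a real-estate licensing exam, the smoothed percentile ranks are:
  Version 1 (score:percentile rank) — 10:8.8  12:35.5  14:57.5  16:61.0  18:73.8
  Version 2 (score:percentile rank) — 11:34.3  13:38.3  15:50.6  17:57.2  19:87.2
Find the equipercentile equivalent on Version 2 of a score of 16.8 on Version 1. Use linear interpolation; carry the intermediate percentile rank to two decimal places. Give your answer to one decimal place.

PR of 16.8 on Version 1: 61.0 + (16.8 − 16)/(18 − 16) × (73.8 − 61.0) = 66.12
On Version 2, PR 66.12 falls between score 17 (PR 57.2) and 19 (PR 87.2).
Interpolate: 17 + (66.12 − 57.2)/(87.2 − 57.2) × (19 − 17) = 17.6

17.6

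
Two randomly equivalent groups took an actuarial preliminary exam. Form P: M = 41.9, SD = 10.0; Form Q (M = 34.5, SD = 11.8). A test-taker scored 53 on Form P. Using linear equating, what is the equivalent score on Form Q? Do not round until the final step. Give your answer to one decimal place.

Linear equating: y = (SD_Y/SD_X)(x − M_X) + M_Y
y = (11.8/10.0)(53 − 41.9) + 34.5
y = 1.180000 × 11.1 + 34.5 = 13.0980 + 34.5 = 47.6

47.6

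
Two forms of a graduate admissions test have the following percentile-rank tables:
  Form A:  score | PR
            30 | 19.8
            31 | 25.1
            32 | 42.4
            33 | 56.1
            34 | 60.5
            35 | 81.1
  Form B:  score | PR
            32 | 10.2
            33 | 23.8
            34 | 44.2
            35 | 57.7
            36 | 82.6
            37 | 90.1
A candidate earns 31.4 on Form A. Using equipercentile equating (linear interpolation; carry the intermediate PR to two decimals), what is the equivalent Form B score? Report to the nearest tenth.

33.4

PR of 31.4 on Form A: 25.1 + (31.4 − 31)/(32 − 31) × (42.4 − 25.1) = 32.02
On Form B, PR 32.02 falls between score 33 (PR 23.8) and 34 (PR 44.2).
Interpolate: 33 + (32.02 − 23.8)/(44.2 − 23.8) × (34 − 33) = 33.4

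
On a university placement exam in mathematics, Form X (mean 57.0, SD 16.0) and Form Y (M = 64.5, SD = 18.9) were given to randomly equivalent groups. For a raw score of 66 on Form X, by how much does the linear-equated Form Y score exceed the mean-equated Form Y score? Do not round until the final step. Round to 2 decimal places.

Mean-equated: 66 + (64.5 − 57.0) = 73.50
Linear-equated: (18.9/16.0)(66 − 57.0) + 64.5 = 75.131
Difference = 75.131 − 73.50 = 1.63

1.63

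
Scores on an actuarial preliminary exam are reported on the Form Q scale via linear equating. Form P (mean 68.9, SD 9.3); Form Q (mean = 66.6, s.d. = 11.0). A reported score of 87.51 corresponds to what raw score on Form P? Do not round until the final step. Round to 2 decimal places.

86.58

Invert y = (SD_Y/SD_X)(x − M_X) + M_Y:
x = (SD_X/SD_Y)(y − M_Y) + M_X = (9.3/11.0)(87.51 − 66.6) + 68.9
x = 0.845455 × 20.910 + 68.9 = 86.58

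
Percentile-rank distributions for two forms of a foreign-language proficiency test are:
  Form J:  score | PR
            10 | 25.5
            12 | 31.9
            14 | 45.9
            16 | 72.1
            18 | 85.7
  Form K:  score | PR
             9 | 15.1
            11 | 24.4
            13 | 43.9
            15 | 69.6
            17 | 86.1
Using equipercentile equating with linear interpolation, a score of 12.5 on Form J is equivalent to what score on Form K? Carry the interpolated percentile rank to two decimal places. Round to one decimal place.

PR of 12.5 on Form J: 31.9 + (12.5 − 12)/(14 − 12) × (45.9 − 31.9) = 35.40
On Form K, PR 35.40 falls between score 11 (PR 24.4) and 13 (PR 43.9).
Interpolate: 11 + (35.40 − 24.4)/(43.9 − 24.4) × (13 − 11) = 12.1

12.1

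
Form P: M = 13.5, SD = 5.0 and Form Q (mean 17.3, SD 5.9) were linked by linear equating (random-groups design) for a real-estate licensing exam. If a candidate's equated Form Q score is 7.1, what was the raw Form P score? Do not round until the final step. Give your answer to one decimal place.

Invert y = (SD_Y/SD_X)(x − M_X) + M_Y:
x = (SD_X/SD_Y)(y − M_Y) + M_X = (5.0/5.9)(7.1 − 17.3) + 13.5
x = 0.847458 × -10.200 + 13.5 = 4.9

4.9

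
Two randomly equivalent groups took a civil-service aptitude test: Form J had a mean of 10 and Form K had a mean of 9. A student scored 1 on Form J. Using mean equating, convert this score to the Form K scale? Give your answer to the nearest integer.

Mean equating: y = x + (M_Y − M_X) = 1 + (9 − 10) = 0

0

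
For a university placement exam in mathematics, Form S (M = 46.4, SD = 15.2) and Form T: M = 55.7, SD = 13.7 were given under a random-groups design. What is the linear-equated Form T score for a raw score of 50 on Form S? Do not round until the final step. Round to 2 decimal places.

Linear equating: y = (SD_Y/SD_X)(x − M_X) + M_Y
y = (13.7/15.2)(50 − 46.4) + 55.7
y = 0.901316 × 3.6 + 55.7 = 3.2447 + 55.7 = 58.94

58.94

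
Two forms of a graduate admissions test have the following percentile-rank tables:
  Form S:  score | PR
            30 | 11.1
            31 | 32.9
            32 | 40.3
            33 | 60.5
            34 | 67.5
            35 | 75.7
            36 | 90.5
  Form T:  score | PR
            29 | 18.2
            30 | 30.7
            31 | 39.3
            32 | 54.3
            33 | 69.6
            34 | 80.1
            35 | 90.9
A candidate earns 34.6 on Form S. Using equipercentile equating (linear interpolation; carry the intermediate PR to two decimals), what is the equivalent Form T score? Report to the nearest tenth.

33.3

PR of 34.6 on Form S: 67.5 + (34.6 − 34)/(35 − 34) × (75.7 − 67.5) = 72.42
On Form T, PR 72.42 falls between score 33 (PR 69.6) and 34 (PR 80.1).
Interpolate: 33 + (72.42 − 69.6)/(80.1 − 69.6) × (34 − 33) = 33.3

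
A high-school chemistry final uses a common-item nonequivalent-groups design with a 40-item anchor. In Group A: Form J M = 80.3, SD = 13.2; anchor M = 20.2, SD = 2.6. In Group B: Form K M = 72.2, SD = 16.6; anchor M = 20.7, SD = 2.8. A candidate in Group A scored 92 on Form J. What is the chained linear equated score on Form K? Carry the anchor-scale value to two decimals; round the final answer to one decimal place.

Form J → anchor (Group A): v = (2.6/13.2)(92 − 80.3) + 20.2 = 22.50
anchor → Form K (Group B): y = (16.6/2.8)(22.50 − 20.7) + 72.2 = 82.9

82.9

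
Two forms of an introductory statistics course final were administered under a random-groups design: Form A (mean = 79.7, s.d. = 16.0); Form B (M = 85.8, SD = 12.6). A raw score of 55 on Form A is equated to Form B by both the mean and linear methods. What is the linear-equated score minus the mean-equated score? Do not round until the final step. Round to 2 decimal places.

Mean-equated: 55 + (85.8 − 79.7) = 61.10
Linear-equated: (12.6/16.0)(55 − 79.7) + 85.8 = 66.349
Difference = 66.349 − 61.10 = 5.25

5.25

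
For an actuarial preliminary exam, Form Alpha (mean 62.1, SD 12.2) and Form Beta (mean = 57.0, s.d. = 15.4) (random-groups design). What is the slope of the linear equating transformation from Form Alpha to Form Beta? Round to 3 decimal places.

A = SD_Y / SD_X = 15.4 / 12.2 = 1.262

1.262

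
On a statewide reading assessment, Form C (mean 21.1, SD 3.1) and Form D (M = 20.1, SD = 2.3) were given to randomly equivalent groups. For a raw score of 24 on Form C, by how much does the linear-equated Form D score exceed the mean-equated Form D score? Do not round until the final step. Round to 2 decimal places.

-0.75

Mean-equated: 24 + (20.1 − 21.1) = 23.00
Linear-equated: (2.3/3.1)(24 − 21.1) + 20.1 = 22.252
Difference = 22.252 − 23.00 = -0.75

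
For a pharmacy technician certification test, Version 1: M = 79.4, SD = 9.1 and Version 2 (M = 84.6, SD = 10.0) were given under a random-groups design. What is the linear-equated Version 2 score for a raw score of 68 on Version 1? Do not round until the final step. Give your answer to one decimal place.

72.1

Linear equating: y = (SD_Y/SD_X)(x − M_X) + M_Y
y = (10.0/9.1)(68 − 79.4) + 84.6
y = 1.098901 × -11.4 + 84.6 = -12.5275 + 84.6 = 72.1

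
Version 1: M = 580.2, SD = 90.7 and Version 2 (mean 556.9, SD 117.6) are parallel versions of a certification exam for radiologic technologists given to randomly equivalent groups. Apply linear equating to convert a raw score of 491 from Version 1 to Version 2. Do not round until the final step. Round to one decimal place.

Linear equating: y = (SD_Y/SD_X)(x − M_X) + M_Y
y = (117.6/90.7)(491 − 580.2) + 556.9
y = 1.296582 × -89.2 + 556.9 = -115.6551 + 556.9 = 441.2

441.2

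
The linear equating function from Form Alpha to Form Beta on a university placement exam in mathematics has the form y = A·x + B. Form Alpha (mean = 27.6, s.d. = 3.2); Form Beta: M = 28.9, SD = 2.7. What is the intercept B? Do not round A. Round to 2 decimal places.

A = SD_Y / SD_X = 2.7 / 3.2 = 0.843750
B = M_Y − A·M_X = 28.9 − 0.843750 × 27.6 = 5.61

5.61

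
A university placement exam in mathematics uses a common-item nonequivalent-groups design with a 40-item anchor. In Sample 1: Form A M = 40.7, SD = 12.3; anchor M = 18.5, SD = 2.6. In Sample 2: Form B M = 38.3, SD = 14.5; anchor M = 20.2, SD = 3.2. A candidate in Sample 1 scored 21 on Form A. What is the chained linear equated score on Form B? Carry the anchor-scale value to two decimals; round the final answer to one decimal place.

Form A → anchor (Sample 1): v = (2.6/12.3)(21 − 40.7) + 18.5 = 14.34
anchor → Form B (Sample 2): y = (14.5/3.2)(14.34 − 20.2) + 38.3 = 11.7

11.7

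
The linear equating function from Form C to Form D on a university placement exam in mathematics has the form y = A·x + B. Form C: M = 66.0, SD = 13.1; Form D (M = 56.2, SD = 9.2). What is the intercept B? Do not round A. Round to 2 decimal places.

9.85

A = SD_Y / SD_X = 9.2 / 13.1 = 0.702290
B = M_Y − A·M_X = 56.2 − 0.702290 × 66.0 = 9.85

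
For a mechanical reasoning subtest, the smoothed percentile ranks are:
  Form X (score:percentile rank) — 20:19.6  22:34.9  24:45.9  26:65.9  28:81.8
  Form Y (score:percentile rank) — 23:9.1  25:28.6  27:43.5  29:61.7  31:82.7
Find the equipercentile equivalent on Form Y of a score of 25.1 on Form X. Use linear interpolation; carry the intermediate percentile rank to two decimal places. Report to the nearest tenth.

28.5

PR of 25.1 on Form X: 45.9 + (25.1 − 24)/(26 − 24) × (65.9 − 45.9) = 56.90
On Form Y, PR 56.90 falls between score 27 (PR 43.5) and 29 (PR 61.7).
Interpolate: 27 + (56.90 − 43.5)/(61.7 − 43.5) × (29 − 27) = 28.5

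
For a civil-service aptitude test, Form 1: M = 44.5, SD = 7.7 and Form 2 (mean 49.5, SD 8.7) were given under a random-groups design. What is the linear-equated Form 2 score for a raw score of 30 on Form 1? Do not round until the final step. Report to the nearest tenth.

Linear equating: y = (SD_Y/SD_X)(x − M_X) + M_Y
y = (8.7/7.7)(30 − 44.5) + 49.5
y = 1.129870 × -14.5 + 49.5 = -16.3831 + 49.5 = 33.1

33.1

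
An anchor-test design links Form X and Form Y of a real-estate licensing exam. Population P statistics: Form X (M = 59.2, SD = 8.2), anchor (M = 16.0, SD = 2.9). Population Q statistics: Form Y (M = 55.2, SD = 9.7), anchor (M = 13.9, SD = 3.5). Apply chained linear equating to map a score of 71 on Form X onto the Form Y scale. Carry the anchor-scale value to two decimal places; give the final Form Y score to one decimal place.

Form X → anchor (Population P): v = (2.9/8.2)(71 − 59.2) + 16.0 = 20.17
anchor → Form Y (Population Q): y = (9.7/3.5)(20.17 − 13.9) + 55.2 = 72.6

72.6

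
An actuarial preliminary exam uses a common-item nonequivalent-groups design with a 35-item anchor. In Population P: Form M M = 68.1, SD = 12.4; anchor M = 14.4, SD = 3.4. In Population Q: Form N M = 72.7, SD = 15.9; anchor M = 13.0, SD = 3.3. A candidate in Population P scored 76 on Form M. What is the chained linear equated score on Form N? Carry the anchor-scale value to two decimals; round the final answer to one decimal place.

89.9

Form M → anchor (Population P): v = (3.4/12.4)(76 − 68.1) + 14.4 = 16.57
anchor → Form N (Population Q): y = (15.9/3.3)(16.57 − 13.0) + 72.7 = 89.9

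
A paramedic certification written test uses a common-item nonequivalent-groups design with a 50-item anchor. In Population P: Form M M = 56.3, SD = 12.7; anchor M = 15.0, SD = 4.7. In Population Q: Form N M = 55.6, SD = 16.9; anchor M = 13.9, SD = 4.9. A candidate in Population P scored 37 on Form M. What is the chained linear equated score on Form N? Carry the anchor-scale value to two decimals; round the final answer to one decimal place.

Form M → anchor (Population P): v = (4.7/12.7)(37 − 56.3) + 15.0 = 7.86
anchor → Form N (Population Q): y = (16.9/4.9)(7.86 − 13.9) + 55.6 = 34.8

34.8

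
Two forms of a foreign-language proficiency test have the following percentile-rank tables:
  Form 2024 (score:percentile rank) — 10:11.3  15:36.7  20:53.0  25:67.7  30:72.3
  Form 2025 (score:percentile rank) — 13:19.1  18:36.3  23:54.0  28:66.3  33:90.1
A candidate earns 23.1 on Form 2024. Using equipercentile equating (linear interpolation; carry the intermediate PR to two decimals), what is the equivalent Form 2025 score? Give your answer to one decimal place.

PR of 23.1 on Form 2024: 53.0 + (23.1 − 20)/(25 − 20) × (67.7 − 53.0) = 62.11
On Form 2025, PR 62.11 falls between score 23 (PR 54.0) and 28 (PR 66.3).
Interpolate: 23 + (62.11 − 54.0)/(66.3 − 54.0) × (28 − 23) = 26.3

26.3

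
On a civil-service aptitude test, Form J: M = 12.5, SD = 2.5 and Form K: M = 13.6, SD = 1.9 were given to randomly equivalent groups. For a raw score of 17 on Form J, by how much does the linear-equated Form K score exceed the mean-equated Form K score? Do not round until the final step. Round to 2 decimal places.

-1.08

Mean-equated: 17 + (13.6 − 12.5) = 18.10
Linear-equated: (1.9/2.5)(17 − 12.5) + 13.6 = 17.020
Difference = 17.020 − 18.10 = -1.08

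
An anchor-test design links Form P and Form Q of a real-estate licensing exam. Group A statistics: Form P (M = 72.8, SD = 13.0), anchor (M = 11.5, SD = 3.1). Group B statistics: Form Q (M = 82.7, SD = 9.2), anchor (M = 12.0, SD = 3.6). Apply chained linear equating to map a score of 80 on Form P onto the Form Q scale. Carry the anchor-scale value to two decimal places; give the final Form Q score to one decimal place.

Form P → anchor (Group A): v = (3.1/13.0)(80 − 72.8) + 11.5 = 13.22
anchor → Form Q (Group B): y = (9.2/3.6)(13.22 − 12.0) + 82.7 = 85.8

85.8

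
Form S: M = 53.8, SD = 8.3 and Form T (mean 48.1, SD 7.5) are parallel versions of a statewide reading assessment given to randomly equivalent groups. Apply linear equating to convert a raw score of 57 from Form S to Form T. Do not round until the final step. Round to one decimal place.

51.0

Linear equating: y = (SD_Y/SD_X)(x − M_X) + M_Y
y = (7.5/8.3)(57 − 53.8) + 48.1
y = 0.903614 × 3.2 + 48.1 = 2.8916 + 48.1 = 51.0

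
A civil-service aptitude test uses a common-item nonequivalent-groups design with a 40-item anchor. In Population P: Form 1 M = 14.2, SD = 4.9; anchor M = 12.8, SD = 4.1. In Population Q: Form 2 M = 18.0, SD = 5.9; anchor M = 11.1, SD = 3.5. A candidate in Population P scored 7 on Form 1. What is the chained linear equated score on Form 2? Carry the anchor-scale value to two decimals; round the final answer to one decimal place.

Form 1 → anchor (Population P): v = (4.1/4.9)(7 − 14.2) + 12.8 = 6.78
anchor → Form 2 (Population Q): y = (5.9/3.5)(6.78 − 11.1) + 18.0 = 10.7

10.7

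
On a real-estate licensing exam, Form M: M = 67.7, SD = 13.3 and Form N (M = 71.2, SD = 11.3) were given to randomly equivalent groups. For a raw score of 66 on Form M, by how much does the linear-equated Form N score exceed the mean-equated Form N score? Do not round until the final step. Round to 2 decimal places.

Mean-equated: 66 + (71.2 − 67.7) = 69.50
Linear-equated: (11.3/13.3)(66 − 67.7) + 71.2 = 69.756
Difference = 69.756 − 69.50 = 0.26

0.26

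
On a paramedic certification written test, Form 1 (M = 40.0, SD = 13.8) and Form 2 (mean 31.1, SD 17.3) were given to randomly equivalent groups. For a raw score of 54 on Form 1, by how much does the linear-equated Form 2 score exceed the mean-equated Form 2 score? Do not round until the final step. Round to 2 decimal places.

Mean-equated: 54 + (31.1 − 40.0) = 45.10
Linear-equated: (17.3/13.8)(54 − 40.0) + 31.1 = 48.651
Difference = 48.651 − 45.10 = 3.55

3.55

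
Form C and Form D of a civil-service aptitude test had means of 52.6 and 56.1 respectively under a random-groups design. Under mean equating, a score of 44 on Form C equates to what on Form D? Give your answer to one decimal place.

47.5

Mean equating: y = x + (M_Y − M_X) = 44 + (56.1 − 52.6) = 47.5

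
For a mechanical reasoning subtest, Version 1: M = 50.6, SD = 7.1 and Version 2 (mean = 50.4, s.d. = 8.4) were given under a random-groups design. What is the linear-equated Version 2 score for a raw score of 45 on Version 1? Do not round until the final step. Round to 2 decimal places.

43.77

Linear equating: y = (SD_Y/SD_X)(x − M_X) + M_Y
y = (8.4/7.1)(45 − 50.6) + 50.4
y = 1.183099 × -5.6 + 50.4 = -6.6254 + 50.4 = 43.77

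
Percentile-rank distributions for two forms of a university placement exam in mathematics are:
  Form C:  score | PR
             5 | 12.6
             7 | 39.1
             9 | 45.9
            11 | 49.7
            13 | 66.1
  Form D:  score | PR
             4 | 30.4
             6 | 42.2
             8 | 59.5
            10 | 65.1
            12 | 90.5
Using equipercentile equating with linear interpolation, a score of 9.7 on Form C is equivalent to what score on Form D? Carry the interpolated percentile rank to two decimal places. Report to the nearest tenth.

PR of 9.7 on Form C: 45.9 + (9.7 − 9)/(11 − 9) × (49.7 − 45.9) = 47.23
On Form D, PR 47.23 falls between score 6 (PR 42.2) and 8 (PR 59.5).
Interpolate: 6 + (47.23 − 42.2)/(59.5 − 42.2) × (8 − 6) = 6.6

6.6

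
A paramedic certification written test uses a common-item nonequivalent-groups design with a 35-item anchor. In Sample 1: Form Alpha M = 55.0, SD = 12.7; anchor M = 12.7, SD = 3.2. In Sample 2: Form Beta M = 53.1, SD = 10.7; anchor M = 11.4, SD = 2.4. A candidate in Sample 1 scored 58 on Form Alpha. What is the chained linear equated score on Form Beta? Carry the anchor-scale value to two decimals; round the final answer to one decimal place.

62.3

Form Alpha → anchor (Sample 1): v = (3.2/12.7)(58 − 55.0) + 12.7 = 13.46
anchor → Form Beta (Sample 2): y = (10.7/2.4)(13.46 − 11.4) + 53.1 = 62.3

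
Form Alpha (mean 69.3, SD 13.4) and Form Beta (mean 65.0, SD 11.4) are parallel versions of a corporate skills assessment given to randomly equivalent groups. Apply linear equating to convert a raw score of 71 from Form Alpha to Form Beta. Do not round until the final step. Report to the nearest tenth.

Linear equating: y = (SD_Y/SD_X)(x − M_X) + M_Y
y = (11.4/13.4)(71 − 69.3) + 65.0
y = 0.850746 × 1.7 + 65.0 = 1.4463 + 65.0 = 66.4

66.4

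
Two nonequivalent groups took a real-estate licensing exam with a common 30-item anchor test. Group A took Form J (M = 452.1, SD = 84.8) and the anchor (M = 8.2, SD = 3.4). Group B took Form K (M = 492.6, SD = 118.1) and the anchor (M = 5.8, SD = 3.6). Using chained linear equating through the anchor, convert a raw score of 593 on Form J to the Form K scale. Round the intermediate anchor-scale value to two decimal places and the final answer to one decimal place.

756.7

Form J → anchor (Group A): v = (3.4/84.8)(593 − 452.1) + 8.2 = 13.85
anchor → Form K (Group B): y = (118.1/3.6)(13.85 − 5.8) + 492.6 = 756.7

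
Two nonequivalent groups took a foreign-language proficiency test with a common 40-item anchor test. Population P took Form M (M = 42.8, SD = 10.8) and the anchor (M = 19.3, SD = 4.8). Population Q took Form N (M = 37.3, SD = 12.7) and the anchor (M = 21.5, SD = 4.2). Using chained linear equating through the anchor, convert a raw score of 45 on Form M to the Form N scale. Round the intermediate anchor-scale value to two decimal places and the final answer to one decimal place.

33.6

Form M → anchor (Population P): v = (4.8/10.8)(45 − 42.8) + 19.3 = 20.28
anchor → Form N (Population Q): y = (12.7/4.2)(20.28 − 21.5) + 37.3 = 33.6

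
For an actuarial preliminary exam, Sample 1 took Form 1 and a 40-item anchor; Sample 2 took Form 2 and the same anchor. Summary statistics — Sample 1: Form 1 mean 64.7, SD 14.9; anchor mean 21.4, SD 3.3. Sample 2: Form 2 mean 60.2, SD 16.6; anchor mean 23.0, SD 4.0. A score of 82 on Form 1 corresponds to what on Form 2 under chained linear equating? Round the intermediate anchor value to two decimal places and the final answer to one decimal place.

69.5

Form 1 → anchor (Sample 1): v = (3.3/14.9)(82 − 64.7) + 21.4 = 25.23
anchor → Form 2 (Sample 2): y = (16.6/4.0)(25.23 − 23.0) + 60.2 = 69.5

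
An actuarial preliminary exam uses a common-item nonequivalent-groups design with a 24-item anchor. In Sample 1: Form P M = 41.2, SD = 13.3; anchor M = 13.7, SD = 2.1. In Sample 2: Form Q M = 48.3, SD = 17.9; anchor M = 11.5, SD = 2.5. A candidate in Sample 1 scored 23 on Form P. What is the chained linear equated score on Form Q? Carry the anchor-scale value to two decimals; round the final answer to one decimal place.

43.5

Form P → anchor (Sample 1): v = (2.1/13.3)(23 − 41.2) + 13.7 = 10.83
anchor → Form Q (Sample 2): y = (17.9/2.5)(10.83 − 11.5) + 48.3 = 43.5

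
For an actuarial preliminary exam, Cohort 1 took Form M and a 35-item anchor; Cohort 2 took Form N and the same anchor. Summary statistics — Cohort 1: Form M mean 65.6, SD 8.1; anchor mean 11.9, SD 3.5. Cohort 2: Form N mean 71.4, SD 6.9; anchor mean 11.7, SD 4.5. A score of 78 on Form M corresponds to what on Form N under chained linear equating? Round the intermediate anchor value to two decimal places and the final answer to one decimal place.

79.9

Form M → anchor (Cohort 1): v = (3.5/8.1)(78 − 65.6) + 11.9 = 17.26
anchor → Form N (Cohort 2): y = (6.9/4.5)(17.26 − 11.7) + 71.4 = 79.9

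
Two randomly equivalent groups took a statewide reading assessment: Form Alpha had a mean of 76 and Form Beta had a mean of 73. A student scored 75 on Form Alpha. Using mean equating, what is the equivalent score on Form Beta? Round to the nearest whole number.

Mean equating: y = x + (M_Y − M_X) = 75 + (73 − 76) = 72

72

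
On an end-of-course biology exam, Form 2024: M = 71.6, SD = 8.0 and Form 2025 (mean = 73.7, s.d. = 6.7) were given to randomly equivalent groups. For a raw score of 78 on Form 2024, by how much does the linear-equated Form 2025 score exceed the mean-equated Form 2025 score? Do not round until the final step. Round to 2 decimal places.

-1.04

Mean-equated: 78 + (73.7 − 71.6) = 80.10
Linear-equated: (6.7/8.0)(78 − 71.6) + 73.7 = 79.060
Difference = 79.060 − 80.10 = -1.04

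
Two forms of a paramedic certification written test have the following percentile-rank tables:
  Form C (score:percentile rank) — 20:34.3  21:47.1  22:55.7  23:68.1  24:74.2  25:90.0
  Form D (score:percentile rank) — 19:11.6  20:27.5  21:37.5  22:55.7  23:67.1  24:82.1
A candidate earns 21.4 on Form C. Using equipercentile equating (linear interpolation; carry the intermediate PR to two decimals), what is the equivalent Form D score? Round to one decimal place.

PR of 21.4 on Form C: 47.1 + (21.4 − 21)/(22 − 21) × (55.7 − 47.1) = 50.54
On Form D, PR 50.54 falls between score 21 (PR 37.5) and 22 (PR 55.7).
Interpolate: 21 + (50.54 − 37.5)/(55.7 − 37.5) × (22 − 21) = 21.7

21.7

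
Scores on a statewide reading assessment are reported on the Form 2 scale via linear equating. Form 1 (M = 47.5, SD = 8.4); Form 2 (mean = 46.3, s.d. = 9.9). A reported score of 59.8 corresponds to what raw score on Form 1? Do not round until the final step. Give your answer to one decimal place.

59.0

Invert y = (SD_Y/SD_X)(x − M_X) + M_Y:
x = (SD_X/SD_Y)(y − M_Y) + M_X = (8.4/9.9)(59.8 − 46.3) + 47.5
x = 0.848485 × 13.500 + 47.5 = 59.0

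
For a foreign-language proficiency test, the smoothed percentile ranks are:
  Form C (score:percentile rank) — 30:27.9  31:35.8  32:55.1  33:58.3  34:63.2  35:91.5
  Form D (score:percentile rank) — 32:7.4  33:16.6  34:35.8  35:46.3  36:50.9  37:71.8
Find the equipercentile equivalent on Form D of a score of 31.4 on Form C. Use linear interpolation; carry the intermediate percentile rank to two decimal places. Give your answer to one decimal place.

PR of 31.4 on Form C: 35.8 + (31.4 − 31)/(32 − 31) × (55.1 − 35.8) = 43.52
On Form D, PR 43.52 falls between score 34 (PR 35.8) and 35 (PR 46.3).
Interpolate: 34 + (43.52 − 35.8)/(46.3 − 35.8) × (35 − 34) = 34.7

34.7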